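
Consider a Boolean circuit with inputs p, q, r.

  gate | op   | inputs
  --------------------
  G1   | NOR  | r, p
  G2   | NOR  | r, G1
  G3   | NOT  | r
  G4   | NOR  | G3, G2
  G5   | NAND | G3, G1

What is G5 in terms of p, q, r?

G1 = r NOR p
G3 = NOT r
G5 = G3 NAND G1 = NOT r NAND (r NOR p)

NOT r NAND (r NOR p)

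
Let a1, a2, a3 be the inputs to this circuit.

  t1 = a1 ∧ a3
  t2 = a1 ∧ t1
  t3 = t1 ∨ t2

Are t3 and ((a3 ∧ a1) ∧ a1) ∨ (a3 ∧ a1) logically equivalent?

Yes

t1 = a1 ∧ a3
t2 = a1 ∧ t1 = a1 ∧ (a1 ∧ a3)
t3 = t1 ∨ t2 = (a1 ∧ a3) ∨ (a1 ∧ (a1 ∧ a3))
At a1=0, a2=0, a3=0: circuit gives 0, formula gives 0.
At a1=1, a2=0, a3=1: circuit gives 1, formula gives 1.
Agrees on all 8 inputs.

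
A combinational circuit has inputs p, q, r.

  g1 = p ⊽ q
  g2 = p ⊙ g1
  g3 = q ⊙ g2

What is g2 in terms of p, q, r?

g1 = p ⊽ q
g2 = p ⊙ g1 = p ⊙ (p ⊽ q)

p ⊙ (p ⊽ q)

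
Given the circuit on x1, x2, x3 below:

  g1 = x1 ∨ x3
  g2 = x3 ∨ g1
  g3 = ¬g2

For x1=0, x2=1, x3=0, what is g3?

1

g1 = 0 ∨ 0 = 0
g2 = 0 ∨ 0 = 0
g3 = ¬0 = 1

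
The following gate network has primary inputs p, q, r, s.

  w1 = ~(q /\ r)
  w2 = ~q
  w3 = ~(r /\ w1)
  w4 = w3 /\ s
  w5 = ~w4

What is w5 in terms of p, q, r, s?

w1 = ~(q /\ r)
w3 = ~(r /\ w1) = ~(r /\ (~(q /\ r)))
w4 = w3 /\ s = (~(r /\ (~(q /\ r)))) /\ s
w5 = ~w4 = ~((~(r /\ (~(q /\ r)))) /\ s)

~((~(r /\ (~(q /\ r)))) /\ s)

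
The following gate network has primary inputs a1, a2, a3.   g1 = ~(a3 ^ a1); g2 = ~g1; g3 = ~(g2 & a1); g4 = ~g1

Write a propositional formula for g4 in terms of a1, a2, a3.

~(~(a3 ^ a1))

g1 = ~(a3 ^ a1)
g4 = ~g1 = ~(~(a3 ^ a1))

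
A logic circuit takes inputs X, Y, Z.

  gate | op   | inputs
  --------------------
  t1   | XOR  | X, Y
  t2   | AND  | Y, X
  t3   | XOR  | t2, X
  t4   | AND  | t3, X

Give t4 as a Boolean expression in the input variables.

t2 = Y AND X
t3 = t2 XOR X = (Y AND X) XOR X
t4 = t3 AND X = ((Y AND X) XOR X) AND X

((Y AND X) XOR X) AND X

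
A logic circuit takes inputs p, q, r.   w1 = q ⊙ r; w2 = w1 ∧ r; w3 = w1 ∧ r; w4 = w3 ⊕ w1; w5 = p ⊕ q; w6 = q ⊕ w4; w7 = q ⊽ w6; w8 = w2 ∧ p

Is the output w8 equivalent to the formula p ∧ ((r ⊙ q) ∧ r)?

Yes

w1 = q ⊙ r
w2 = w1 ∧ r = (q ⊙ r) ∧ r
w8 = w2 ∧ p = ((q ⊙ r) ∧ r) ∧ p
At p=0, q=0, r=0: circuit gives 0, formula gives 0.
At p=1, q=1, r=1: circuit gives 1, formula gives 1.
Agrees on all 8 inputs.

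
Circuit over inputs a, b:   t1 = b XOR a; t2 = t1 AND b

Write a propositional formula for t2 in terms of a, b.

(b XOR a) AND b

t1 = b XOR a
t2 = t1 AND b = (b XOR a) AND b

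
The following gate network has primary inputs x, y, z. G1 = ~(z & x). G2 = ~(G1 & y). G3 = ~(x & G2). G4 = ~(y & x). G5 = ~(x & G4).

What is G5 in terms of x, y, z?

G4 = ~(y & x)
G5 = ~(x & G4) = ~(x & (~(y & x)))

~(x & (~(y & x)))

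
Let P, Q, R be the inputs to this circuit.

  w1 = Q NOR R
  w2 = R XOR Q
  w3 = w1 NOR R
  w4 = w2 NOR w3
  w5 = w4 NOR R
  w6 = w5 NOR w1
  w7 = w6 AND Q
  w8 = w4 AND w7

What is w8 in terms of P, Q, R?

((R XOR Q) NOR ((Q NOR R) NOR R)) AND (((((R XOR Q) NOR ((Q NOR R) NOR R)) NOR R) NOR (Q NOR R)) AND Q)

w1 = Q NOR R
w2 = R XOR Q
w3 = w1 NOR R = (Q NOR R) NOR R
w4 = w2 NOR w3 = (R XOR Q) NOR ((Q NOR R) NOR R)
w5 = w4 NOR R = ((R XOR Q) NOR ((Q NOR R) NOR R)) NOR R
w6 = w5 NOR w1 = (((R XOR Q) NOR ((Q NOR R) NOR R)) NOR R) NOR (Q NOR R)
w7 = w6 AND Q = ((((R XOR Q) NOR ((Q NOR R) NOR R)) NOR R) NOR (Q NOR R)) AND Q
w8 = w4 AND w7 = ((R XOR Q) NOR ((Q NOR R) NOR R)) AND (((((R XOR Q) NOR ((Q NOR R) NOR R)) NOR R) NOR (Q NOR R)) AND Q)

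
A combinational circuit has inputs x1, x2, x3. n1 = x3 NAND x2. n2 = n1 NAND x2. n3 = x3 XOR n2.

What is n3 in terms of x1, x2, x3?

x3 XOR ((x3 NAND x2) NAND x2)

n1 = x3 NAND x2
n2 = n1 NAND x2 = (x3 NAND x2) NAND x2
n3 = x3 XOR n2 = x3 XOR ((x3 NAND x2) NAND x2)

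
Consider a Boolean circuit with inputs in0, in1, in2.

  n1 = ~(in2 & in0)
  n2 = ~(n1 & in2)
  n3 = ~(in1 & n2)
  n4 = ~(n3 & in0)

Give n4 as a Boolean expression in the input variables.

~((~(in1 & (~((~(in2 & in0)) & in2)))) & in0)

n1 = ~(in2 & in0)
n2 = ~(n1 & in2) = ~((~(in2 & in0)) & in2)
n3 = ~(in1 & n2) = ~(in1 & (~((~(in2 & in0)) & in2)))
n4 = ~(n3 & in0) = ~((~(in1 & (~((~(in2 & in0)) & in2)))) & in0)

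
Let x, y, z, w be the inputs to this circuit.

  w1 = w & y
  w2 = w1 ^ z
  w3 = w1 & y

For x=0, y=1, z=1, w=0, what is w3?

0

w1 = 0 & 1 = 0
w3 = 0 & 1 = 0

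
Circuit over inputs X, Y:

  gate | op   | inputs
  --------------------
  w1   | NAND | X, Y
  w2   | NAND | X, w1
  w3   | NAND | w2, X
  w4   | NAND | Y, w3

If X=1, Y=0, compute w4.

w1 = 1 NAND 0 = 1
w2 = 1 NAND 1 = 0
w3 = 0 NAND 1 = 1
w4 = 0 NAND 1 = 1

1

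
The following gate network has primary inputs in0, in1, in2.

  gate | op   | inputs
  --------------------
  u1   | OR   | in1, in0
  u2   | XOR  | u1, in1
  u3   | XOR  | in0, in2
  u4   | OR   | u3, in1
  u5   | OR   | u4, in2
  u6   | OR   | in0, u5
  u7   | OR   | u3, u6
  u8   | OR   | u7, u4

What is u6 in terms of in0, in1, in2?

u3 = in0 XOR in2
u4 = u3 OR in1 = (in0 XOR in2) OR in1
u5 = u4 OR in2 = ((in0 XOR in2) OR in1) OR in2
u6 = in0 OR u5 = in0 OR (((in0 XOR in2) OR in1) OR in2)

in0 OR (((in0 XOR in2) OR in1) OR in2)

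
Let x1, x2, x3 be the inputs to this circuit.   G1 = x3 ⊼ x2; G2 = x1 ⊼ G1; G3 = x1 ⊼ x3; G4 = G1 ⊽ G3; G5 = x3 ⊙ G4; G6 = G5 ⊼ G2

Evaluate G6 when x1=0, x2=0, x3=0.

G1 = 0 ⊼ 0 = 1
G2 = 0 ⊼ 1 = 1
G3 = 0 ⊼ 0 = 1
G4 = 1 ⊽ 1 = 0
G5 = 0 ⊙ 0 = 1
G6 = 1 ⊼ 1 = 0

0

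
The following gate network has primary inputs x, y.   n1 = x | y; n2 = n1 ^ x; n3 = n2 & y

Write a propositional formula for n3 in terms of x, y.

n1 = x | y
n2 = n1 ^ x = (x | y) ^ x
n3 = n2 & y = ((x | y) ^ x) & y

((x | y) ^ x) & y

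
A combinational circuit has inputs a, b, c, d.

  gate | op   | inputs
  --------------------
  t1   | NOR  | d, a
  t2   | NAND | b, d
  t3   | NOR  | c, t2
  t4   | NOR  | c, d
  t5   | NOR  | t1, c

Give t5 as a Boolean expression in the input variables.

(d NOR a) NOR c

t1 = d NOR a
t5 = t1 NOR c = (d NOR a) NOR c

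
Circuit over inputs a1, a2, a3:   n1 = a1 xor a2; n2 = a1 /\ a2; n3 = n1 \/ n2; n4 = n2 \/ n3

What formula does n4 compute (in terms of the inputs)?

n1 = a1 xor a2
n2 = a1 /\ a2
n3 = n1 \/ n2 = (a1 xor a2) \/ (a1 /\ a2)
n4 = n2 \/ n3 = (a1 /\ a2) \/ ((a1 xor a2) \/ (a1 /\ a2))

(a1 /\ a2) \/ ((a1 xor a2) \/ (a1 /\ a2))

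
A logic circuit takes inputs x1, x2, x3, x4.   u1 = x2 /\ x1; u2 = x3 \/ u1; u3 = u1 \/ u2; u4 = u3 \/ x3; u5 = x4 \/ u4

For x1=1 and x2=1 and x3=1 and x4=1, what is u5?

u1 = 1 /\ 1 = 1
u2 = 1 \/ 1 = 1
u3 = 1 \/ 1 = 1
u4 = 1 \/ 1 = 1
u5 = 1 \/ 1 = 1

1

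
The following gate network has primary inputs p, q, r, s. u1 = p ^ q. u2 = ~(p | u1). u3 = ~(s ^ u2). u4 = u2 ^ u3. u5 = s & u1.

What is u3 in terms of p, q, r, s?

~(s ^ (~(p | (p ^ q))))

u1 = p ^ q
u2 = ~(p | u1) = ~(p | (p ^ q))
u3 = ~(s ^ u2) = ~(s ^ (~(p | (p ^ q))))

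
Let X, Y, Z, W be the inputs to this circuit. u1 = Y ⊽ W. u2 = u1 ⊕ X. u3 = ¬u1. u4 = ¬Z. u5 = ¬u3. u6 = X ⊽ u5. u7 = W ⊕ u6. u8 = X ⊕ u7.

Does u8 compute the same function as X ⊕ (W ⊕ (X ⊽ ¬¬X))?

No

u1 = Y ⊽ W
u3 = ¬u1 = ¬(Y ⊽ W)
u5 = ¬u3 = ¬¬(Y ⊽ W)
u6 = X ⊽ u5 = X ⊽ ¬¬(Y ⊽ W)
u7 = W ⊕ u6 = W ⊕ (X ⊽ ¬¬(Y ⊽ W))
u8 = X ⊕ u7 = X ⊕ (W ⊕ (X ⊽ ¬¬(Y ⊽ W)))
At X=0, Y=0, Z=0, W=0: circuit gives 0, formula gives 1.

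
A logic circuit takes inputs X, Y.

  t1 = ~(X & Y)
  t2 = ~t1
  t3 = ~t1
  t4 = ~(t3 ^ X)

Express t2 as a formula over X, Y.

t1 = ~(X & Y)
t2 = ~t1 = ~(~(X & Y))

~(~(X & Y))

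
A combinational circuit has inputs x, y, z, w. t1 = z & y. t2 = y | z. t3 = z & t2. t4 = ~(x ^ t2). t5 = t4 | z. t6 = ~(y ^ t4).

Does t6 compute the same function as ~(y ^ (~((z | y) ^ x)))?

t2 = y | z
t4 = ~(x ^ t2) = ~(x ^ (y | z))
t6 = ~(y ^ t4) = ~(y ^ (~(x ^ (y | z))))
At x=0, y=0, z=0, w=0: circuit gives 0, formula gives 0.
At x=0, y=0, z=1, w=0: circuit gives 1, formula gives 1.
Agrees on all 16 inputs.

Yes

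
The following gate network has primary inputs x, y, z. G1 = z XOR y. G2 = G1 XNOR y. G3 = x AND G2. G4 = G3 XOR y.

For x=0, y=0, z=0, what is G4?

G1 = 0 XOR 0 = 0
G2 = 0 XNOR 0 = 1
G3 = 0 AND 1 = 0
G4 = 0 XOR 0 = 0

0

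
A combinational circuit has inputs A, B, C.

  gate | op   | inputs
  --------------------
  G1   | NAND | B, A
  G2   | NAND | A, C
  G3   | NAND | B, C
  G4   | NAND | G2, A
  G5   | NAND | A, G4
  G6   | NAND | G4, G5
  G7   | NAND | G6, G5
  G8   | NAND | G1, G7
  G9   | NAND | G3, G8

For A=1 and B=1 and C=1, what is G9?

1

G1 = 1 NAND 1 = 0
G2 = 1 NAND 1 = 0
G3 = 1 NAND 1 = 0
G4 = 0 NAND 1 = 1
G5 = 1 NAND 1 = 0
G6 = 1 NAND 0 = 1
G7 = 1 NAND 0 = 1
G8 = 0 NAND 1 = 1
G9 = 0 NAND 1 = 1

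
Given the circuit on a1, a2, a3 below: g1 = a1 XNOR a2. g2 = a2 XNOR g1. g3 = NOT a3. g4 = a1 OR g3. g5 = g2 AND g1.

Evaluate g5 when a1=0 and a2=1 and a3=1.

0

g1 = 0 XNOR 1 = 0
g2 = 1 XNOR 0 = 0
g5 = 0 AND 0 = 0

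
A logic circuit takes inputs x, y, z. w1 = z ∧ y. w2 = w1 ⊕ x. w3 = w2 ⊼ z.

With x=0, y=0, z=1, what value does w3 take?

1

w1 = 1 ∧ 0 = 0
w2 = 0 ⊕ 0 = 0
w3 = 0 ⊼ 1 = 1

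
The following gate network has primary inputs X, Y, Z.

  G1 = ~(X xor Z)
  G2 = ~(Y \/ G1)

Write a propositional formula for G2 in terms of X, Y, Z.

~(Y \/ (~(X xor Z)))

G1 = ~(X xor Z)
G2 = ~(Y \/ G1) = ~(Y \/ (~(X xor Z)))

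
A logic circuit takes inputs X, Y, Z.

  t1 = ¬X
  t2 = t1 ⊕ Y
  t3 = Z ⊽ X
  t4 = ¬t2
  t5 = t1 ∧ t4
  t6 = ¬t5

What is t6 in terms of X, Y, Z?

t1 = ¬X
t2 = t1 ⊕ Y = ¬X ⊕ Y
t4 = ¬t2 = ¬(¬X ⊕ Y)
t5 = t1 ∧ t4 = ¬X ∧ ¬(¬X ⊕ Y)
t6 = ¬t5 = ¬(¬X ∧ ¬(¬X ⊕ Y))

¬(¬X ∧ ¬(¬X ⊕ Y))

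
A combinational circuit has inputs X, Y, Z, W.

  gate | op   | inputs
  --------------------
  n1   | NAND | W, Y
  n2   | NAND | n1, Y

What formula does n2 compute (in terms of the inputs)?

(W NAND Y) NAND Y

n1 = W NAND Y
n2 = n1 NAND Y = (W NAND Y) NAND Y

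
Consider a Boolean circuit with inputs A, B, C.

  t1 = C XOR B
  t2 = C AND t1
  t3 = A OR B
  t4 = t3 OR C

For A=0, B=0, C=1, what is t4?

t3 = 0 OR 0 = 0
t4 = 0 OR 1 = 1

1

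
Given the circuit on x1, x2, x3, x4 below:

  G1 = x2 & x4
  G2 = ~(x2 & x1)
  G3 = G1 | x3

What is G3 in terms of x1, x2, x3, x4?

G1 = x2 & x4
G3 = G1 | x3 = (x2 & x4) | x3

(x2 & x4) | x3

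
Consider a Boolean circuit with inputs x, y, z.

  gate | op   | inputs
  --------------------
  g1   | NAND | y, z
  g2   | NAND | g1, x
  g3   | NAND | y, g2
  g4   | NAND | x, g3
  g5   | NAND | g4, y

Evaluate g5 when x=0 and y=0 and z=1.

1

g1 = 0 NAND 1 = 1
g2 = 1 NAND 0 = 1
g3 = 0 NAND 1 = 1
g4 = 0 NAND 1 = 1
g5 = 1 NAND 0 = 1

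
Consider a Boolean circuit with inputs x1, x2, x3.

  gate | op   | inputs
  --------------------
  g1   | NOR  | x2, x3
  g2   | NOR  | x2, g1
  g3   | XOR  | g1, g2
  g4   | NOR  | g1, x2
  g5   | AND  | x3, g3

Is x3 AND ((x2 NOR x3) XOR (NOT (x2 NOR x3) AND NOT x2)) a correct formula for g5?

g1 = x2 NOR x3
g2 = x2 NOR g1 = x2 NOR (x2 NOR x3)
g3 = g1 XOR g2 = (x2 NOR x3) XOR (x2 NOR (x2 NOR x3))
g5 = x3 AND g3 = x3 AND ((x2 NOR x3) XOR (x2 NOR (x2 NOR x3)))
At x1=0, x2=0, x3=0: circuit gives 0, formula gives 0.
At x1=0, x2=0, x3=1: circuit gives 1, formula gives 1.
Agrees on all 8 inputs.

Yes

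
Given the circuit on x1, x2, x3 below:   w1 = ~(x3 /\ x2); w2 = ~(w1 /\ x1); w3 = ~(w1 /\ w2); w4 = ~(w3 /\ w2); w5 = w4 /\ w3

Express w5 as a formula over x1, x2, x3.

(~((~((~(x3 /\ x2)) /\ (~((~(x3 /\ x2)) /\ x1)))) /\ (~((~(x3 /\ x2)) /\ x1)))) /\ (~((~(x3 /\ x2)) /\ (~((~(x3 /\ x2)) /\ x1))))

w1 = ~(x3 /\ x2)
w2 = ~(w1 /\ x1) = ~((~(x3 /\ x2)) /\ x1)
w3 = ~(w1 /\ w2) = ~((~(x3 /\ x2)) /\ (~((~(x3 /\ x2)) /\ x1)))
w4 = ~(w3 /\ w2) = ~((~((~(x3 /\ x2)) /\ (~((~(x3 /\ x2)) /\ x1)))) /\ (~((~(x3 /\ x2)) /\ x1)))
w5 = w4 /\ w3 = (~((~((~(x3 /\ x2)) /\ (~((~(x3 /\ x2)) /\ x1)))) /\ (~((~(x3 /\ x2)) /\ x1)))) /\ (~((~(x3 /\ x2)) /\ (~((~(x3 /\ x2)) /\ x1))))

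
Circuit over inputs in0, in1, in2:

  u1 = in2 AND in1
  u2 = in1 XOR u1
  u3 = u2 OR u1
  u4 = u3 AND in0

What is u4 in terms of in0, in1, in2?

u1 = in2 AND in1
u2 = in1 XOR u1 = in1 XOR (in2 AND in1)
u3 = u2 OR u1 = (in1 XOR (in2 AND in1)) OR (in2 AND in1)
u4 = u3 AND in0 = ((in1 XOR (in2 AND in1)) OR (in2 AND in1)) AND in0

((in1 XOR (in2 AND in1)) OR (in2 AND in1)) AND in0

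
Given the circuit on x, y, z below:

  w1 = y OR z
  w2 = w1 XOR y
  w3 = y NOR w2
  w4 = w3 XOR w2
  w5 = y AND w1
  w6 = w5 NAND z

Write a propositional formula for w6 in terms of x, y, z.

(y AND (y OR z)) NAND z

w1 = y OR z
w5 = y AND w1 = y AND (y OR z)
w6 = w5 NAND z = (y AND (y OR z)) NAND z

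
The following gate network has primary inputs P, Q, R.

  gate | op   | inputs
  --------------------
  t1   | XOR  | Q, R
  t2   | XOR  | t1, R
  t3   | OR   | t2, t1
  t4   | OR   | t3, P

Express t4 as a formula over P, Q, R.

(((Q XOR R) XOR R) OR (Q XOR R)) OR P

t1 = Q XOR R
t2 = t1 XOR R = (Q XOR R) XOR R
t3 = t2 OR t1 = ((Q XOR R) XOR R) OR (Q XOR R)
t4 = t3 OR P = (((Q XOR R) XOR R) OR (Q XOR R)) OR P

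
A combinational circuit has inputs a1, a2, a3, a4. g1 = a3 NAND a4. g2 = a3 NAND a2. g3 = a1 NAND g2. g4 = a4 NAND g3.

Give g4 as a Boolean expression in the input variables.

a4 NAND (a1 NAND (a3 NAND a2))

g2 = a3 NAND a2
g3 = a1 NAND g2 = a1 NAND (a3 NAND a2)
g4 = a4 NAND g3 = a4 NAND (a1 NAND (a3 NAND a2))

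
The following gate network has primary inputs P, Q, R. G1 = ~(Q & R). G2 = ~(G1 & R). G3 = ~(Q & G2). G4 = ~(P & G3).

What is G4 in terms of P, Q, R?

~(P & (~(Q & (~((~(Q & R)) & R)))))

G1 = ~(Q & R)
G2 = ~(G1 & R) = ~((~(Q & R)) & R)
G3 = ~(Q & G2) = ~(Q & (~((~(Q & R)) & R)))
G4 = ~(P & G3) = ~(P & (~(Q & (~((~(Q & R)) & R)))))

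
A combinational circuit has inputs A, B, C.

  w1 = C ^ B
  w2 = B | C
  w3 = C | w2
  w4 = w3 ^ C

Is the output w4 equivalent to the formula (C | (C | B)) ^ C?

Yes

w2 = B | C
w3 = C | w2 = C | (B | C)
w4 = w3 ^ C = (C | (B | C)) ^ C
At A=0, B=0, C=0: circuit gives 0, formula gives 0.
At A=0, B=1, C=0: circuit gives 1, formula gives 1.
Agrees on all 8 inputs.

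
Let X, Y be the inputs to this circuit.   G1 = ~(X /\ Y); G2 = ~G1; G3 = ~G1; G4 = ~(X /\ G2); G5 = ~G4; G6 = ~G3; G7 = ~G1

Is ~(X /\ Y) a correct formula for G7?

G1 = ~(X /\ Y)
G7 = ~G1 = ~(~(X /\ Y))
At X=0, Y=0: circuit gives 0, formula gives 1.

No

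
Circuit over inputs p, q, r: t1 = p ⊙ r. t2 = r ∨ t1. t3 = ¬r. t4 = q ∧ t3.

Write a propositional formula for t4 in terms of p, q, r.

t3 = ¬r
t4 = q ∧ t3 = q ∧ ¬r

q ∧ ¬r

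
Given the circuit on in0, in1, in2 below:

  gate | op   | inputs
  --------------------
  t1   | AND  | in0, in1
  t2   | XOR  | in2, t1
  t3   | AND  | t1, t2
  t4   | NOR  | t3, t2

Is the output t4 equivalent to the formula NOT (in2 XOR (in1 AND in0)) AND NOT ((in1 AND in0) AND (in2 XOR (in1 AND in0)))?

t1 = in0 AND in1
t2 = in2 XOR t1 = in2 XOR (in0 AND in1)
t3 = t1 AND t2 = (in0 AND in1) AND (in2 XOR (in0 AND in1))
t4 = t3 NOR t2 = ((in0 AND in1) AND (in2 XOR (in0 AND in1))) NOR (in2 XOR (in0 AND in1))
At in0=0, in1=0, in2=1: circuit gives 0, formula gives 0.
At in0=0, in1=0, in2=0: circuit gives 1, formula gives 1.
Agrees on all 8 inputs.

Yes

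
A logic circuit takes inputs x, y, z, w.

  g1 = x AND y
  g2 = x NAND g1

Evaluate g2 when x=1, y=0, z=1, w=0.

g1 = 1 AND 0 = 0
g2 = 1 NAND 0 = 1

1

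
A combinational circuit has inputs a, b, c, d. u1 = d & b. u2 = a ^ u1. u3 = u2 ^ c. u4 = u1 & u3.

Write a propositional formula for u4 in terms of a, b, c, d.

u1 = d & b
u2 = a ^ u1 = a ^ (d & b)
u3 = u2 ^ c = (a ^ (d & b)) ^ c
u4 = u1 & u3 = (d & b) & ((a ^ (d & b)) ^ c)

(d & b) & ((a ^ (d & b)) ^ c)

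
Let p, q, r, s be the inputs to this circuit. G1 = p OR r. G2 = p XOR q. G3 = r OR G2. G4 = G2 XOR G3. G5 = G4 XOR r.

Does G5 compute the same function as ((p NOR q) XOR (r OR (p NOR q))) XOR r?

G2 = p XOR q
G3 = r OR G2 = r OR (p XOR q)
G4 = G2 XOR G3 = (p XOR q) XOR (r OR (p XOR q))
G5 = G4 XOR r = ((p XOR q) XOR (r OR (p XOR q))) XOR r
At p=0, q=0, r=1, s=0: circuit gives 0, formula gives 1.

No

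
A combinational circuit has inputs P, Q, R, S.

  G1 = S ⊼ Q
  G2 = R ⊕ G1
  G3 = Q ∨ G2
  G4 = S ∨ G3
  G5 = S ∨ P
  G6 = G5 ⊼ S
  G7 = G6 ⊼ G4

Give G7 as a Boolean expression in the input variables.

((S ∨ P) ⊼ S) ⊼ (S ∨ (Q ∨ (R ⊕ (S ⊼ Q))))

G1 = S ⊼ Q
G2 = R ⊕ G1 = R ⊕ (S ⊼ Q)
G3 = Q ∨ G2 = Q ∨ (R ⊕ (S ⊼ Q))
G4 = S ∨ G3 = S ∨ (Q ∨ (R ⊕ (S ⊼ Q)))
G5 = S ∨ P
G6 = G5 ⊼ S = (S ∨ P) ⊼ S
G7 = G6 ⊼ G4 = ((S ∨ P) ⊼ S) ⊼ (S ∨ (Q ∨ (R ⊕ (S ⊼ Q))))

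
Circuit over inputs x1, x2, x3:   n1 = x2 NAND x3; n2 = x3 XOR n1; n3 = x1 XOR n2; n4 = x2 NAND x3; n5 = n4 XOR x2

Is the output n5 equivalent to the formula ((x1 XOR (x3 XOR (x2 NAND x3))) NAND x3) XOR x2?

No

n4 = x2 NAND x3
n5 = n4 XOR x2 = (x2 NAND x3) XOR x2
At x1=1, x2=0, x3=1: circuit gives 1, formula gives 0.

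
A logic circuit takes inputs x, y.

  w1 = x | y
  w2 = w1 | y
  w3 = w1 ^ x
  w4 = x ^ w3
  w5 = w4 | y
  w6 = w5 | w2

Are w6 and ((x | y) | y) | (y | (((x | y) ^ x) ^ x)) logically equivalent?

Yes

w1 = x | y
w2 = w1 | y = (x | y) | y
w3 = w1 ^ x = (x | y) ^ x
w4 = x ^ w3 = x ^ ((x | y) ^ x)
w5 = w4 | y = (x ^ ((x | y) ^ x)) | y
w6 = w5 | w2 = ((x ^ ((x | y) ^ x)) | y) | ((x | y) | y)
At x=0, y=0: circuit gives 0, formula gives 0.
At x=0, y=1: circuit gives 1, formula gives 1.
Agrees on all 4 inputs.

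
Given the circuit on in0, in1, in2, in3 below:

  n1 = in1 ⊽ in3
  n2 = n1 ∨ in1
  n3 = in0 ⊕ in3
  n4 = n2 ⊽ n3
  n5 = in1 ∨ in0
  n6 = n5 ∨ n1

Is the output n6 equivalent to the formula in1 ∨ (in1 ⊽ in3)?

n1 = in1 ⊽ in3
n5 = in1 ∨ in0
n6 = n5 ∨ n1 = (in1 ∨ in0) ∨ (in1 ⊽ in3)
At in0=1, in1=0, in2=0, in3=1: circuit gives 1, formula gives 0.

No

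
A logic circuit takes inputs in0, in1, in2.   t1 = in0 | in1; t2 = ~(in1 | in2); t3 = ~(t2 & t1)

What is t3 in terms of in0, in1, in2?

t1 = in0 | in1
t2 = ~(in1 | in2)
t3 = ~(t2 & t1) = ~((~(in1 | in2)) & (in0 | in1))

~((~(in1 | in2)) & (in0 | in1))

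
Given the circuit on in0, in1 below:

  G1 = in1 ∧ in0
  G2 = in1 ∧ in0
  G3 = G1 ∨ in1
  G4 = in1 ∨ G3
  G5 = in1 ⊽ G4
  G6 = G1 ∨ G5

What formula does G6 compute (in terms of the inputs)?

G1 = in1 ∧ in0
G3 = G1 ∨ in1 = (in1 ∧ in0) ∨ in1
G4 = in1 ∨ G3 = in1 ∨ ((in1 ∧ in0) ∨ in1)
G5 = in1 ⊽ G4 = in1 ⊽ (in1 ∨ ((in1 ∧ in0) ∨ in1))
G6 = G1 ∨ G5 = (in1 ∧ in0) ∨ (in1 ⊽ (in1 ∨ ((in1 ∧ in0) ∨ in1)))

(in1 ∧ in0) ∨ (in1 ⊽ (in1 ∨ ((in1 ∧ in0) ∨ in1)))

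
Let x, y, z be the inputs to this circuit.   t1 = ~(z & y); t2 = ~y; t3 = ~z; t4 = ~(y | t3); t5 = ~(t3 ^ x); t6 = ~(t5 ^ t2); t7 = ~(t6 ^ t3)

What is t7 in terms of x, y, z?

~((~((~(~z ^ x)) ^ ~y)) ^ ~z)

t2 = ~y
t3 = ~z
t5 = ~(t3 ^ x) = ~(~z ^ x)
t6 = ~(t5 ^ t2) = ~((~(~z ^ x)) ^ ~y)
t7 = ~(t6 ^ t3) = ~((~((~(~z ^ x)) ^ ~y)) ^ ~z)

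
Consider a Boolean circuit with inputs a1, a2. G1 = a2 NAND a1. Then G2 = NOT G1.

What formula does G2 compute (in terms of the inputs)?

G1 = a2 NAND a1
G2 = NOT G1 = NOT (a2 NAND a1)

NOT (a2 NAND a1)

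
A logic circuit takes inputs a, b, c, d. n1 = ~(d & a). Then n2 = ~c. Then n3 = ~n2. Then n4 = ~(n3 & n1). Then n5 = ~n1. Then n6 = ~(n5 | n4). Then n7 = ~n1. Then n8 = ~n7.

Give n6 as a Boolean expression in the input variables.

~(~(~(d & a)) | (~(~~c & (~(d & a)))))

n1 = ~(d & a)
n2 = ~c
n3 = ~n2 = ~~c
n4 = ~(n3 & n1) = ~(~~c & (~(d & a)))
n5 = ~n1 = ~(~(d & a))
n6 = ~(n5 | n4) = ~(~(~(d & a)) | (~(~~c & (~(d & a)))))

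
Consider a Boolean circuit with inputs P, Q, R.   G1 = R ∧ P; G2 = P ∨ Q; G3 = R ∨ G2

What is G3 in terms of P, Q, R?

R ∨ (P ∨ Q)

G2 = P ∨ Q
G3 = R ∨ G2 = R ∨ (P ∨ Q)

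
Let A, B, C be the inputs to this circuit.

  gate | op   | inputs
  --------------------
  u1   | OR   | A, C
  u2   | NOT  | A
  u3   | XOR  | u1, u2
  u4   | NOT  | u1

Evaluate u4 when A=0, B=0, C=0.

1

u1 = 0 OR 0 = 0
u4 = NOT 0 = 1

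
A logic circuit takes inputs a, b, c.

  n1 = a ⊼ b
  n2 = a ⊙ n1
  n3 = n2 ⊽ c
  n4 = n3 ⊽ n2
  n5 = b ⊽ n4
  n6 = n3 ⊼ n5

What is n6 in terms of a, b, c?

((a ⊙ (a ⊼ b)) ⊽ c) ⊼ (b ⊽ (((a ⊙ (a ⊼ b)) ⊽ c) ⊽ (a ⊙ (a ⊼ b))))

n1 = a ⊼ b
n2 = a ⊙ n1 = a ⊙ (a ⊼ b)
n3 = n2 ⊽ c = (a ⊙ (a ⊼ b)) ⊽ c
n4 = n3 ⊽ n2 = ((a ⊙ (a ⊼ b)) ⊽ c) ⊽ (a ⊙ (a ⊼ b))
n5 = b ⊽ n4 = b ⊽ (((a ⊙ (a ⊼ b)) ⊽ c) ⊽ (a ⊙ (a ⊼ b)))
n6 = n3 ⊼ n5 = ((a ⊙ (a ⊼ b)) ⊽ c) ⊼ (b ⊽ (((a ⊙ (a ⊼ b)) ⊽ c) ⊽ (a ⊙ (a ⊼ b))))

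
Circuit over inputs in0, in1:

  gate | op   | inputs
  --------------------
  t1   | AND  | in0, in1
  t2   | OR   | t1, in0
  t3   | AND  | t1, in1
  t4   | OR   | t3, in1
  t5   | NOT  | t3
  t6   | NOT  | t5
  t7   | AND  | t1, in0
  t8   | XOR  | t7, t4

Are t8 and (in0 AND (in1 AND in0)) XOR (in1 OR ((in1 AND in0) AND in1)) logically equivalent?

t1 = in0 AND in1
t3 = t1 AND in1 = (in0 AND in1) AND in1
t4 = t3 OR in1 = ((in0 AND in1) AND in1) OR in1
t7 = t1 AND in0 = (in0 AND in1) AND in0
t8 = t7 XOR t4 = ((in0 AND in1) AND in0) XOR (((in0 AND in1) AND in1) OR in1)
At in0=0, in1=0: circuit gives 0, formula gives 0.
At in0=0, in1=1: circuit gives 1, formula gives 1.
Agrees on all 4 inputs.

Yes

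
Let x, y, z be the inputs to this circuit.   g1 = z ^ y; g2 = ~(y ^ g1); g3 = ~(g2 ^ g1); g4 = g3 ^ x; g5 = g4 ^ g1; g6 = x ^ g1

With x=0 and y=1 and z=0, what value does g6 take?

1

g1 = 0 ^ 1 = 1
g6 = 0 ^ 1 = 1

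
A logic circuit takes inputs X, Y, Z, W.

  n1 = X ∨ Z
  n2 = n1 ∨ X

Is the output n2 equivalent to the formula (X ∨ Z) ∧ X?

n1 = X ∨ Z
n2 = n1 ∨ X = (X ∨ Z) ∨ X
At X=0, Y=0, Z=1, W=0: circuit gives 1, formula gives 0.

No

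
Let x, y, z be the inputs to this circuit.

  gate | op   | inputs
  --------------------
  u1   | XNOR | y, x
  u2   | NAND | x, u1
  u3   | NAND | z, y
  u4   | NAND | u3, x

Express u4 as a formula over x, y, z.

u3 = z NAND y
u4 = u3 NAND x = (z NAND y) NAND x

(z NAND y) NAND x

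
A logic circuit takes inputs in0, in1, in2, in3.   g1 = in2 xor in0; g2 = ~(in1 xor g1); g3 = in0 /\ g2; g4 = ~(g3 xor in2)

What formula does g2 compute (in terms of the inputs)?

~(in1 xor (in2 xor in0))

g1 = in2 xor in0
g2 = ~(in1 xor g1) = ~(in1 xor (in2 xor in0))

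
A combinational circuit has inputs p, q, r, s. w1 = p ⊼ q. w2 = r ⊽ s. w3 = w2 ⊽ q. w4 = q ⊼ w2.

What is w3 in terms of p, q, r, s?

(r ⊽ s) ⊽ q

w2 = r ⊽ s
w3 = w2 ⊽ q = (r ⊽ s) ⊽ q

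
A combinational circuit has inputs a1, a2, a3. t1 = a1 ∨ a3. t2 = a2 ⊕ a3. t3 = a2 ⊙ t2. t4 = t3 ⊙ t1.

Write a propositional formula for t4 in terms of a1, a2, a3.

(a2 ⊙ (a2 ⊕ a3)) ⊙ (a1 ∨ a3)

t1 = a1 ∨ a3
t2 = a2 ⊕ a3
t3 = a2 ⊙ t2 = a2 ⊙ (a2 ⊕ a3)
t4 = t3 ⊙ t1 = (a2 ⊙ (a2 ⊕ a3)) ⊙ (a1 ∨ a3)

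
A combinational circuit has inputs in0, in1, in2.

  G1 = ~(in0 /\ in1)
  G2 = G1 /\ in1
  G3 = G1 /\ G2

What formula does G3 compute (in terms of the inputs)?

(~(in0 /\ in1)) /\ ((~(in0 /\ in1)) /\ in1)

G1 = ~(in0 /\ in1)
G2 = G1 /\ in1 = (~(in0 /\ in1)) /\ in1
G3 = G1 /\ G2 = (~(in0 /\ in1)) /\ ((~(in0 /\ in1)) /\ in1)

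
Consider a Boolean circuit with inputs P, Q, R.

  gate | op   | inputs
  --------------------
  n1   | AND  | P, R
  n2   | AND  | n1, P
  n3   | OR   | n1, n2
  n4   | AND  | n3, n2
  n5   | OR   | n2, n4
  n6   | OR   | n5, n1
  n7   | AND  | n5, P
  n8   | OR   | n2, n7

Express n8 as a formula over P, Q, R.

((P AND R) AND P) OR ((((P AND R) AND P) OR (((P AND R) OR ((P AND R) AND P)) AND ((P AND R) AND P))) AND P)

n1 = P AND R
n2 = n1 AND P = (P AND R) AND P
n3 = n1 OR n2 = (P AND R) OR ((P AND R) AND P)
n4 = n3 AND n2 = ((P AND R) OR ((P AND R) AND P)) AND ((P AND R) AND P)
n5 = n2 OR n4 = ((P AND R) AND P) OR (((P AND R) OR ((P AND R) AND P)) AND ((P AND R) AND P))
n7 = n5 AND P = (((P AND R) AND P) OR (((P AND R) OR ((P AND R) AND P)) AND ((P AND R) AND P))) AND P
n8 = n2 OR n7 = ((P AND R) AND P) OR ((((P AND R) AND P) OR (((P AND R) OR ((P AND R) AND P)) AND ((P AND R) AND P))) AND P)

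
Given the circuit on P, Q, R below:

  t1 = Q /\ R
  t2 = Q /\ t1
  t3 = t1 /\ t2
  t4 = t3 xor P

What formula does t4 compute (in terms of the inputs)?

((Q /\ R) /\ (Q /\ (Q /\ R))) xor P

t1 = Q /\ R
t2 = Q /\ t1 = Q /\ (Q /\ R)
t3 = t1 /\ t2 = (Q /\ R) /\ (Q /\ (Q /\ R))
t4 = t3 xor P = ((Q /\ R) /\ (Q /\ (Q /\ R))) xor P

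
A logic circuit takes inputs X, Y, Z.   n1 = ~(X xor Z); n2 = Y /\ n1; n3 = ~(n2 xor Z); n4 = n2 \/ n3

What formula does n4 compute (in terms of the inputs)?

(Y /\ (~(X xor Z))) \/ (~((Y /\ (~(X xor Z))) xor Z))

n1 = ~(X xor Z)
n2 = Y /\ n1 = Y /\ (~(X xor Z))
n3 = ~(n2 xor Z) = ~((Y /\ (~(X xor Z))) xor Z)
n4 = n2 \/ n3 = (Y /\ (~(X xor Z))) \/ (~((Y /\ (~(X xor Z))) xor Z))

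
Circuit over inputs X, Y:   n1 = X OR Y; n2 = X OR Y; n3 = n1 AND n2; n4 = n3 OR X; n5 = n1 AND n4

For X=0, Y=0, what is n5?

0

n1 = 0 OR 0 = 0
n2 = 0 OR 0 = 0
n3 = 0 AND 0 = 0
n4 = 0 OR 0 = 0
n5 = 0 AND 0 = 0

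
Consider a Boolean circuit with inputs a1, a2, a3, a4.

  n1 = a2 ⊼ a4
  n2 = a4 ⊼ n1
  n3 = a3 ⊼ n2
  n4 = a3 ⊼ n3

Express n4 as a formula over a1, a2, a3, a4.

a3 ⊼ (a3 ⊼ (a4 ⊼ (a2 ⊼ a4)))

n1 = a2 ⊼ a4
n2 = a4 ⊼ n1 = a4 ⊼ (a2 ⊼ a4)
n3 = a3 ⊼ n2 = a3 ⊼ (a4 ⊼ (a2 ⊼ a4))
n4 = a3 ⊼ n3 = a3 ⊼ (a3 ⊼ (a4 ⊼ (a2 ⊼ a4)))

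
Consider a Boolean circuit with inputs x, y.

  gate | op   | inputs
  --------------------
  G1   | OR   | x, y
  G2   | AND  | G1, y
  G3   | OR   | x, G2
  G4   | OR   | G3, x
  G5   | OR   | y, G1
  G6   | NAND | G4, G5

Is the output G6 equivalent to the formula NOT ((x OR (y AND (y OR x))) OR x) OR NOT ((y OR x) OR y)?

Yes

G1 = x OR y
G2 = G1 AND y = (x OR y) AND y
G3 = x OR G2 = x OR ((x OR y) AND y)
G4 = G3 OR x = (x OR ((x OR y) AND y)) OR x
G5 = y OR G1 = y OR (x OR y)
G6 = G4 NAND G5 = ((x OR ((x OR y) AND y)) OR x) NAND (y OR (x OR y))
At x=0, y=1: circuit gives 0, formula gives 0.
At x=0, y=0: circuit gives 1, formula gives 1.
Agrees on all 4 inputs.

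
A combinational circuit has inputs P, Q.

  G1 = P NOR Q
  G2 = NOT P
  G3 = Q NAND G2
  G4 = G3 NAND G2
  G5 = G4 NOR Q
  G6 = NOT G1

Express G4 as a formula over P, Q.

G2 = NOT P
G3 = Q NAND G2 = Q NAND NOT P
G4 = G3 NAND G2 = (Q NAND NOT P) NAND NOT P

(Q NAND NOT P) NAND NOT P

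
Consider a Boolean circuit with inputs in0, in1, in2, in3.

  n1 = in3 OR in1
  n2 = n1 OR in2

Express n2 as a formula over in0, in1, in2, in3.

(in3 OR in1) OR in2

n1 = in3 OR in1
n2 = n1 OR in2 = (in3 OR in1) OR in2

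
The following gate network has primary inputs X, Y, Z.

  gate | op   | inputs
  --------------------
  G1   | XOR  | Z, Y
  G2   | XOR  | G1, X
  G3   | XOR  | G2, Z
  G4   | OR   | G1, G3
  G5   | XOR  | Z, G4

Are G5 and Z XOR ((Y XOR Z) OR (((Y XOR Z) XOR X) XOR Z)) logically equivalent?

G1 = Z XOR Y
G2 = G1 XOR X = (Z XOR Y) XOR X
G3 = G2 XOR Z = ((Z XOR Y) XOR X) XOR Z
G4 = G1 OR G3 = (Z XOR Y) OR (((Z XOR Y) XOR X) XOR Z)
G5 = Z XOR G4 = Z XOR ((Z XOR Y) OR (((Z XOR Y) XOR X) XOR Z))
At X=0, Y=0, Z=0: circuit gives 0, formula gives 0.
At X=0, Y=1, Z=0: circuit gives 1, formula gives 1.
Agrees on all 8 inputs.

Yes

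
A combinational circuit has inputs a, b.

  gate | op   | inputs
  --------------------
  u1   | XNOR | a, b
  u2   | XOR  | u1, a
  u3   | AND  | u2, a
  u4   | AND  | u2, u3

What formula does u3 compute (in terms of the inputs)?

((a XNOR b) XOR a) AND a

u1 = a XNOR b
u2 = u1 XOR a = (a XNOR b) XOR a
u3 = u2 AND a = ((a XNOR b) XOR a) AND a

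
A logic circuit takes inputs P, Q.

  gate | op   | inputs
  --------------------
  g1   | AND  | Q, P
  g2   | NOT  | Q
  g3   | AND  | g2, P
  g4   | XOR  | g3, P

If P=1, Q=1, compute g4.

g2 = NOT 1 = 0
g3 = 0 AND 1 = 0
g4 = 0 XOR 1 = 1

1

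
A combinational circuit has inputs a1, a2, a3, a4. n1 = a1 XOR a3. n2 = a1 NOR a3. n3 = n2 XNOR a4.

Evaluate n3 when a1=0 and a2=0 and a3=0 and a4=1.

1

n2 = 0 NOR 0 = 1
n3 = 1 XNOR 1 = 1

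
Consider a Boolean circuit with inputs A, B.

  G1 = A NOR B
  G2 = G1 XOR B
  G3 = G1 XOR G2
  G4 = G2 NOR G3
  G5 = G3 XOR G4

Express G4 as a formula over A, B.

((A NOR B) XOR B) NOR ((A NOR B) XOR ((A NOR B) XOR B))

G1 = A NOR B
G2 = G1 XOR B = (A NOR B) XOR B
G3 = G1 XOR G2 = (A NOR B) XOR ((A NOR B) XOR B)
G4 = G2 NOR G3 = ((A NOR B) XOR B) NOR ((A NOR B) XOR ((A NOR B) XOR B))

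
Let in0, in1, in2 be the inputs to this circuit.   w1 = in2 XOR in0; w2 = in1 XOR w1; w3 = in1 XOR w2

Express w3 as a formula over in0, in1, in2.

w1 = in2 XOR in0
w2 = in1 XOR w1 = in1 XOR (in2 XOR in0)
w3 = in1 XOR w2 = in1 XOR (in1 XOR (in2 XOR in0))

in1 XOR (in1 XOR (in2 XOR in0))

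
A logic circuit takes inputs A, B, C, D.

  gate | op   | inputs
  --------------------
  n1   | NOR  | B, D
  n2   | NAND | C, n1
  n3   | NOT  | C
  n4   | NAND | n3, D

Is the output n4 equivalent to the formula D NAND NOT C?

Yes

n3 = NOT C
n4 = n3 NAND D = NOT C NAND D
At A=0, B=0, C=0, D=1: circuit gives 0, formula gives 0.
At A=0, B=0, C=0, D=0: circuit gives 1, formula gives 1.
Agrees on all 16 inputs.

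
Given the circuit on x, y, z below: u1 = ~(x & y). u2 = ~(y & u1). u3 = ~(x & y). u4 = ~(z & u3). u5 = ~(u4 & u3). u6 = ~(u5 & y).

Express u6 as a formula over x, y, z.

u3 = ~(x & y)
u4 = ~(z & u3) = ~(z & (~(x & y)))
u5 = ~(u4 & u3) = ~((~(z & (~(x & y)))) & (~(x & y)))
u6 = ~(u5 & y) = ~((~((~(z & (~(x & y)))) & (~(x & y)))) & y)

~((~((~(z & (~(x & y)))) & (~(x & y)))) & y)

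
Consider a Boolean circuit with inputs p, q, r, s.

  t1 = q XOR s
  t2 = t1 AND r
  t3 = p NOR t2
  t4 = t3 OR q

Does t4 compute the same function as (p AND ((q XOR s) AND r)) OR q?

t1 = q XOR s
t2 = t1 AND r = (q XOR s) AND r
t3 = p NOR t2 = p NOR ((q XOR s) AND r)
t4 = t3 OR q = (p NOR ((q XOR s) AND r)) OR q
At p=0, q=0, r=0, s=0: circuit gives 1, formula gives 0.

No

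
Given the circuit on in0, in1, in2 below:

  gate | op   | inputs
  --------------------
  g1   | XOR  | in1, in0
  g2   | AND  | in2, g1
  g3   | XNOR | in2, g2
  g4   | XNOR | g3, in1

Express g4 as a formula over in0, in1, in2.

(in2 XNOR (in2 AND (in1 XOR in0))) XNOR in1

g1 = in1 XOR in0
g2 = in2 AND g1 = in2 AND (in1 XOR in0)
g3 = in2 XNOR g2 = in2 XNOR (in2 AND (in1 XOR in0))
g4 = g3 XNOR in1 = (in2 XNOR (in2 AND (in1 XOR in0))) XNOR in1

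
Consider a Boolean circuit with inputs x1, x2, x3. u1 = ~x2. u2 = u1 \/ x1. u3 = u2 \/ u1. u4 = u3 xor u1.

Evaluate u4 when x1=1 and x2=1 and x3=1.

1

u1 = ~1 = 0
u2 = 0 \/ 1 = 1
u3 = 1 \/ 0 = 1
u4 = 1 xor 0 = 1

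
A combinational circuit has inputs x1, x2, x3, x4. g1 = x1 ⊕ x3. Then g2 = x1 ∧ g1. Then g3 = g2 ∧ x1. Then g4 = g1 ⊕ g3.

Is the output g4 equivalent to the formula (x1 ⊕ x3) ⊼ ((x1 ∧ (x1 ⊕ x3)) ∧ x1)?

No

g1 = x1 ⊕ x3
g2 = x1 ∧ g1 = x1 ∧ (x1 ⊕ x3)
g3 = g2 ∧ x1 = (x1 ∧ (x1 ⊕ x3)) ∧ x1
g4 = g1 ⊕ g3 = (x1 ⊕ x3) ⊕ ((x1 ∧ (x1 ⊕ x3)) ∧ x1)
At x1=0, x2=0, x3=0, x4=0: circuit gives 0, formula gives 1.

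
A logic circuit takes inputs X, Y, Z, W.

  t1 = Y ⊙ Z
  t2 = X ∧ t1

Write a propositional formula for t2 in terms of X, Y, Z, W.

X ∧ (Y ⊙ Z)

t1 = Y ⊙ Z
t2 = X ∧ t1 = X ∧ (Y ⊙ Z)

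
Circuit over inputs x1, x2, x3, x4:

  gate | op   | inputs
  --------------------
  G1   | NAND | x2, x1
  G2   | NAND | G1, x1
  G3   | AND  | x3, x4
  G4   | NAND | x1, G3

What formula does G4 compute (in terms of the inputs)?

x1 NAND (x3 AND x4)

G3 = x3 AND x4
G4 = x1 NAND G3 = x1 NAND (x3 AND x4)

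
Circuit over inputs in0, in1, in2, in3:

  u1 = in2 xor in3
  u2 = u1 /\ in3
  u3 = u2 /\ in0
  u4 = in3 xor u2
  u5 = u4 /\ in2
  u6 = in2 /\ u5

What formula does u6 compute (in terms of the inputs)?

in2 /\ ((in3 xor ((in2 xor in3) /\ in3)) /\ in2)

u1 = in2 xor in3
u2 = u1 /\ in3 = (in2 xor in3) /\ in3
u4 = in3 xor u2 = in3 xor ((in2 xor in3) /\ in3)
u5 = u4 /\ in2 = (in3 xor ((in2 xor in3) /\ in3)) /\ in2
u6 = in2 /\ u5 = in2 /\ ((in3 xor ((in2 xor in3) /\ in3)) /\ in2)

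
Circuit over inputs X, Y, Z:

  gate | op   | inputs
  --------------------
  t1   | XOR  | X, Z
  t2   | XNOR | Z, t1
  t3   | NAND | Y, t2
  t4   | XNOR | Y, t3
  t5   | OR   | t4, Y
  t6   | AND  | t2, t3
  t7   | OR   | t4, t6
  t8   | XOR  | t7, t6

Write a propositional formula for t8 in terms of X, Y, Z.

t1 = X XOR Z
t2 = Z XNOR t1 = Z XNOR (X XOR Z)
t3 = Y NAND t2 = Y NAND (Z XNOR (X XOR Z))
t4 = Y XNOR t3 = Y XNOR (Y NAND (Z XNOR (X XOR Z)))
t6 = t2 AND t3 = (Z XNOR (X XOR Z)) AND (Y NAND (Z XNOR (X XOR Z)))
t7 = t4 OR t6 = (Y XNOR (Y NAND (Z XNOR (X XOR Z)))) OR ((Z XNOR (X XOR Z)) AND (Y NAND (Z XNOR (X XOR Z))))
t8 = t7 XOR t6 = ((Y XNOR (Y NAND (Z XNOR (X XOR Z)))) OR ((Z XNOR (X XOR Z)) AND (Y NAND (Z XNOR (X XOR Z))))) XOR ((Z XNOR (X XOR Z)) AND (Y NAND (Z XNOR (X XOR Z))))

((Y XNOR (Y NAND (Z XNOR (X XOR Z)))) OR ((Z XNOR (X XOR Z)) AND (Y NAND (Z XNOR (X XOR Z))))) XOR ((Z XNOR (X XOR Z)) AND (Y NAND (Z XNOR (X XOR Z))))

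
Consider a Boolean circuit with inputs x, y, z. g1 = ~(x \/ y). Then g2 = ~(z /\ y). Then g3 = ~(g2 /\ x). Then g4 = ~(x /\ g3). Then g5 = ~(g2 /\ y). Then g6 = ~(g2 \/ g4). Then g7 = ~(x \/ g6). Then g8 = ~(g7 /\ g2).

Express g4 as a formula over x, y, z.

~(x /\ (~((~(z /\ y)) /\ x)))

g2 = ~(z /\ y)
g3 = ~(g2 /\ x) = ~((~(z /\ y)) /\ x)
g4 = ~(x /\ g3) = ~(x /\ (~((~(z /\ y)) /\ x)))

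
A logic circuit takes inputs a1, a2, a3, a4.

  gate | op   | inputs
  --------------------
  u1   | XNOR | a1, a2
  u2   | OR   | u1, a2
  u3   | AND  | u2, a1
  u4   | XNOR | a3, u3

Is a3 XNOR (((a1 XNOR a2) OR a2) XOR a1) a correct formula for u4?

u1 = a1 XNOR a2
u2 = u1 OR a2 = (a1 XNOR a2) OR a2
u3 = u2 AND a1 = ((a1 XNOR a2) OR a2) AND a1
u4 = a3 XNOR u3 = a3 XNOR (((a1 XNOR a2) OR a2) AND a1)
At a1=0, a2=0, a3=0, a4=0: circuit gives 1, formula gives 0.

No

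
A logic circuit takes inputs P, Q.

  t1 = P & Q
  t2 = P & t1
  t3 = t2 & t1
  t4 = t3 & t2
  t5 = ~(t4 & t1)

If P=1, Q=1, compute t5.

t1 = 1 & 1 = 1
t2 = 1 & 1 = 1
t3 = 1 & 1 = 1
t4 = 1 & 1 = 1
t5 = ~(1 & 1) = 0

0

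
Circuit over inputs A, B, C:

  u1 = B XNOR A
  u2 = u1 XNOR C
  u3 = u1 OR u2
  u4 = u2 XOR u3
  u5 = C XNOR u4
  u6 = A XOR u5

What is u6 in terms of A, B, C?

u1 = B XNOR A
u2 = u1 XNOR C = (B XNOR A) XNOR C
u3 = u1 OR u2 = (B XNOR A) OR ((B XNOR A) XNOR C)
u4 = u2 XOR u3 = ((B XNOR A) XNOR C) XOR ((B XNOR A) OR ((B XNOR A) XNOR C))
u5 = C XNOR u4 = C XNOR (((B XNOR A) XNOR C) XOR ((B XNOR A) OR ((B XNOR A) XNOR C)))
u6 = A XOR u5 = A XOR (C XNOR (((B XNOR A) XNOR C) XOR ((B XNOR A) OR ((B XNOR A) XNOR C))))

A XOR (C XNOR (((B XNOR A) XNOR C) XOR ((B XNOR A) OR ((B XNOR A) XNOR C))))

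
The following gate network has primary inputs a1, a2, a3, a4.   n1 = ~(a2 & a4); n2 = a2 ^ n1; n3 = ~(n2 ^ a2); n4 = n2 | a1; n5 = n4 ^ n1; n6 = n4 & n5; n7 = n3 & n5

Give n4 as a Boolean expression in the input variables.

(a2 ^ (~(a2 & a4))) | a1

n1 = ~(a2 & a4)
n2 = a2 ^ n1 = a2 ^ (~(a2 & a4))
n4 = n2 | a1 = (a2 ^ (~(a2 & a4))) | a1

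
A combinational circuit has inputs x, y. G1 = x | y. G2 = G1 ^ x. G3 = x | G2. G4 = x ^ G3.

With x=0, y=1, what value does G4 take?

1

G1 = 0 | 1 = 1
G2 = 1 ^ 0 = 1
G3 = 0 | 1 = 1
G4 = 0 ^ 1 = 1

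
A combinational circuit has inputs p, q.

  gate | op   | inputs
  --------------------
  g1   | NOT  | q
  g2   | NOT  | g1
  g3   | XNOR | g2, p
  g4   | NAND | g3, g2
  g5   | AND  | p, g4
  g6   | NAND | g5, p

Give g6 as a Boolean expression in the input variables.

(p AND ((NOT NOT q XNOR p) NAND NOT NOT q)) NAND p

g1 = NOT q
g2 = NOT g1 = NOT NOT q
g3 = g2 XNOR p = NOT NOT q XNOR p
g4 = g3 NAND g2 = (NOT NOT q XNOR p) NAND NOT NOT q
g5 = p AND g4 = p AND ((NOT NOT q XNOR p) NAND NOT NOT q)
g6 = g5 NAND p = (p AND ((NOT NOT q XNOR p) NAND NOT NOT q)) NAND p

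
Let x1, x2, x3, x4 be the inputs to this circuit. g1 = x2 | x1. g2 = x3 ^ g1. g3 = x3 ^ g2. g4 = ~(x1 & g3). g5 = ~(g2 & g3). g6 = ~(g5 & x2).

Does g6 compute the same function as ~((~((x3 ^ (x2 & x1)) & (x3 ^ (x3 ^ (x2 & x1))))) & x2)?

No

g1 = x2 | x1
g2 = x3 ^ g1 = x3 ^ (x2 | x1)
g3 = x3 ^ g2 = x3 ^ (x3 ^ (x2 | x1))
g5 = ~(g2 & g3) = ~((x3 ^ (x2 | x1)) & (x3 ^ (x3 ^ (x2 | x1))))
g6 = ~(g5 & x2) = ~((~((x3 ^ (x2 | x1)) & (x3 ^ (x3 ^ (x2 | x1))))) & x2)
At x1=0, x2=1, x3=0, x4=0: circuit gives 1, formula gives 0.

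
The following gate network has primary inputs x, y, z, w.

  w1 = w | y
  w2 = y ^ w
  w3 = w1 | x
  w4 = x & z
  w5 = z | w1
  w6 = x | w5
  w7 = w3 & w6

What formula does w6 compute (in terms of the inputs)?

w1 = w | y
w5 = z | w1 = z | (w | y)
w6 = x | w5 = x | (z | (w | y))

x | (z | (w | y))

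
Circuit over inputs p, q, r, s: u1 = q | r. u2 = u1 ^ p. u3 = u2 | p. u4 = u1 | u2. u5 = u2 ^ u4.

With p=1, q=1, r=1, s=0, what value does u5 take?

1

u1 = 1 | 1 = 1
u2 = 1 ^ 1 = 0
u4 = 1 | 0 = 1
u5 = 0 ^ 1 = 1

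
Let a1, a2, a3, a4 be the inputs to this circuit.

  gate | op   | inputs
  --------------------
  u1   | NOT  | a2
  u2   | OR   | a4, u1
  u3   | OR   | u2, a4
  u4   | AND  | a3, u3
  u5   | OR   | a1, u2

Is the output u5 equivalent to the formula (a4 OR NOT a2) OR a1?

u1 = NOT a2
u2 = a4 OR u1 = a4 OR NOT a2
u5 = a1 OR u2 = a1 OR (a4 OR NOT a2)
At a1=0, a2=1, a3=0, a4=0: circuit gives 0, formula gives 0.
At a1=0, a2=0, a3=0, a4=0: circuit gives 1, formula gives 1.
Agrees on all 16 inputs.

Yes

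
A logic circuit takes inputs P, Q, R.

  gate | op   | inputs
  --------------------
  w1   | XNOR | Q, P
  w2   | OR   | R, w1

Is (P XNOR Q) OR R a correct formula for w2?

Yes

w1 = Q XNOR P
w2 = R OR w1 = R OR (Q XNOR P)
At P=0, Q=1, R=0: circuit gives 0, formula gives 0.
At P=0, Q=0, R=0: circuit gives 1, formula gives 1.
Agrees on all 8 inputs.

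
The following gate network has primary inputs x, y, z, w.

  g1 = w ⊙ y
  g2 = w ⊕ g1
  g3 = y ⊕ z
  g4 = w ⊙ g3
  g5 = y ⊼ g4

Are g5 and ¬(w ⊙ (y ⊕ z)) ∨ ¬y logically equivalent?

Yes

g3 = y ⊕ z
g4 = w ⊙ g3 = w ⊙ (y ⊕ z)
g5 = y ⊼ g4 = y ⊼ (w ⊙ (y ⊕ z))
At x=0, y=1, z=0, w=1: circuit gives 0, formula gives 0.
At x=0, y=0, z=0, w=0: circuit gives 1, formula gives 1.
Agrees on all 16 inputs.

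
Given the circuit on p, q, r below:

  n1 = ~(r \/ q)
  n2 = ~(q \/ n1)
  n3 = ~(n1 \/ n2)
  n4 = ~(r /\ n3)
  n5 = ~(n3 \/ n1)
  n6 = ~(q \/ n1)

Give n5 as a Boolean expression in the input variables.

n1 = ~(r \/ q)
n2 = ~(q \/ n1) = ~(q \/ (~(r \/ q)))
n3 = ~(n1 \/ n2) = ~((~(r \/ q)) \/ (~(q \/ (~(r \/ q)))))
n5 = ~(n3 \/ n1) = ~((~((~(r \/ q)) \/ (~(q \/ (~(r \/ q)))))) \/ (~(r \/ q)))

~((~((~(r \/ q)) \/ (~(q \/ (~(r \/ q)))))) \/ (~(r \/ q)))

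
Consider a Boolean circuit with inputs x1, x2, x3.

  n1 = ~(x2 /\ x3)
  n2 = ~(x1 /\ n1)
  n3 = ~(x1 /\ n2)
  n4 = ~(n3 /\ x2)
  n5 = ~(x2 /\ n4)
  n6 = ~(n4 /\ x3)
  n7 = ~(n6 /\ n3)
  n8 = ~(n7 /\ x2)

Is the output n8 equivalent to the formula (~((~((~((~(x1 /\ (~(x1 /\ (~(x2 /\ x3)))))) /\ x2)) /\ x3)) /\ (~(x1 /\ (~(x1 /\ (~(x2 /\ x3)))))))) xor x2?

n1 = ~(x2 /\ x3)
n2 = ~(x1 /\ n1) = ~(x1 /\ (~(x2 /\ x3)))
n3 = ~(x1 /\ n2) = ~(x1 /\ (~(x1 /\ (~(x2 /\ x3)))))
n4 = ~(n3 /\ x2) = ~((~(x1 /\ (~(x1 /\ (~(x2 /\ x3)))))) /\ x2)
n6 = ~(n4 /\ x3) = ~((~((~(x1 /\ (~(x1 /\ (~(x2 /\ x3)))))) /\ x2)) /\ x3)
n7 = ~(n6 /\ n3) = ~((~((~((~(x1 /\ (~(x1 /\ (~(x2 /\ x3)))))) /\ x2)) /\ x3)) /\ (~(x1 /\ (~(x1 /\ (~(x2 /\ x3)))))))
n8 = ~(n7 /\ x2) = ~((~((~((~((~(x1 /\ (~(x1 /\ (~(x2 /\ x3)))))) /\ x2)) /\ x3)) /\ (~(x1 /\ (~(x1 /\ (~(x2 /\ x3)))))))) /\ x2)
At x1=0, x2=0, x3=0: circuit gives 1, formula gives 0.

No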